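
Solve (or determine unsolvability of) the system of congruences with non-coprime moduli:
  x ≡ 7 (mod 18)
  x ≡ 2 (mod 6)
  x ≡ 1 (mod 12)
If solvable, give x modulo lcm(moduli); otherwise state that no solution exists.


Moduli 18, 6, 12 are not pairwise coprime, so CRT works modulo lcm(m_i) when all pairwise compatibility conditions hold.
Pairwise compatibility: gcd(m_i, m_j) must divide a_i - a_j for every pair.
Merge one congruence at a time:
  Start: x ≡ 7 (mod 18).
  Combine with x ≡ 2 (mod 6): gcd(18, 6) = 6, and 2 - 7 = -5 is NOT divisible by 6.
    ⇒ system is inconsistent (no integer solution).

No solution (the system is inconsistent).


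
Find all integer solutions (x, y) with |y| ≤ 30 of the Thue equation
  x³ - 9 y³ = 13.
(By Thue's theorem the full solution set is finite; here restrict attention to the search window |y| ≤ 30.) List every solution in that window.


The equation is x³ - 9y³ = 13. For fixed y, x³ = 9·y³ + 13, so a solution requires the RHS to be a perfect cube.
Strategy: iterate y from -30 to 30, compute RHS = 9·y³ + 13, and check whether it is a (positive or negative) perfect cube.
Check small values of y:
  y = 0: RHS = 13 is not a perfect cube.
  y = 1: RHS = 22 is not a perfect cube.
  y = -1: RHS = 4 is not a perfect cube.
  y = 2: RHS = 85 is not a perfect cube.
  y = -2: RHS = -59 is not a perfect cube.
  y = 3: RHS = 256 is not a perfect cube.
  y = -3: RHS = -230 is not a perfect cube.
Continuing the search up to |y| = 30 finds no solutions either.
No (x, y) in the scanned range satisfies the equation.

No integer solutions with |y| ≤ 30.


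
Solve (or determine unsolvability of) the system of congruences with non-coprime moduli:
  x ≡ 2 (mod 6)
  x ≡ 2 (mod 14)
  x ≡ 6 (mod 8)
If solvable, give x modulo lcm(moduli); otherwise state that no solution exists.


Moduli 6, 14, 8 are not pairwise coprime, so CRT works modulo lcm(m_i) when all pairwise compatibility conditions hold.
Pairwise compatibility: gcd(m_i, m_j) must divide a_i - a_j for every pair.
Merge one congruence at a time:
  Start: x ≡ 2 (mod 6).
  Combine with x ≡ 2 (mod 14): gcd(6, 14) = 2; 2 - 2 = 0, which IS divisible by 2, so compatible.
    Write x = 2 + 6·t and substitute into x ≡ 2 (mod 14): 6·t ≡ 2 − 2 = 0 (mod 14).
    Divide the congruence (and modulus) by g = 2: 3·t ≡ 0 (mod 7).
    The inverse of 3 mod 7 is 5 (since 3·5 = 15 = 2·7 + 1), so t ≡ 5·0 = 0 ≡ 0 (mod 7).
    Then x = 2 + 6·0 = 2, valid modulo lcm(6, 14) = 42: x ≡ 2 (mod 42).
  Combine with x ≡ 6 (mod 8): gcd(42, 8) = 2; 6 - 2 = 4, which IS divisible by 2, so compatible.
    Write x = 2 + 42·t and substitute into x ≡ 6 (mod 8): 42·t ≡ 6 − 2 = 4 (mod 8).
    Divide the congruence (and modulus) by g = 2: 21·t ≡ 2 (mod 4).
    Reduce coefficients mod 4: 1·t ≡ 2 (mod 4).
    So t ≡ 2 (mod 4).
    Then x = 2 + 42·2 = 86, valid modulo lcm(42, 8) = 168: x ≡ 86 (mod 168).
Verify: 86 mod 6 = 2, 86 mod 14 = 2, 86 mod 8 = 6.

x ≡ 86 (mod 168).


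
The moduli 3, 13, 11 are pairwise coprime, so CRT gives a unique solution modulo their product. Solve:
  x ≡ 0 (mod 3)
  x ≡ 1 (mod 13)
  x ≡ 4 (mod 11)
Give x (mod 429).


Moduli 3, 13, 11 are pairwise coprime; by CRT there is a unique solution modulo M = 3 · 13 · 11 = 429.
Solve pairwise, accumulating the modulus:
  Start with x ≡ 0 (mod 3).
  Combine with x ≡ 1 (mod 13): since gcd(3, 13) = 1, we get a unique residue mod 39.
    Write x = 0 + 3·t and substitute into x ≡ 1 (mod 13): 3·t ≡ 1 − 0 = 1 (mod 13).
    The inverse of 3 mod 13 is 9 (since 3·9 = 27 = 2·13 + 1), so t ≡ 9·1 = 9 ≡ 9 (mod 13).
    Then x = 0 + 3·9 = 27, valid modulo lcm(3, 13) = 39: x ≡ 27 (mod 39).
  Combine with x ≡ 4 (mod 11): since gcd(39, 11) = 1, we get a unique residue mod 429.
    Write x = 27 + 39·t and substitute into x ≡ 4 (mod 11): 39·t ≡ 4 − 27 = -23 (mod 11).
    Reduce coefficients mod 11: 6·t ≡ 10 (mod 11).
    The inverse of 6 mod 11 is 2 (since 6·2 = 12 = 1·11 + 1), so t ≡ 2·10 = 20 ≡ 9 (mod 11).
    Then x = 27 + 39·9 = 378, valid modulo lcm(39, 11) = 429: x ≡ 378 (mod 429).
Verify: 378 mod 3 = 0 ✓, 378 mod 13 = 1 ✓, 378 mod 11 = 4 ✓.

x ≡ 378 (mod 429).


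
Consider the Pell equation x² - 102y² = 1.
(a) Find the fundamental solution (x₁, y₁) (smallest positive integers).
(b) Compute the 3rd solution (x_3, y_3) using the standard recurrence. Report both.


Step 1: Find the fundamental solution (x₁, y₁) of x² - 102y² = 1.
  Expand √102 as a continued fraction. a₀ = ⌊√102⌋ = 10; iterate m_{k+1} = d_k·a_k − m_k, d_{k+1} = (102 − m_{k+1}²)/d_k, a_{k+1} = ⌊(a₀ + m_{k+1})/d_{k+1}⌋ (starting m₀ = 0, d₀ = 1), with convergents p_k = a_k·p_{k-1} + p_{k-2}, q_k = a_k·q_{k-1} + q_{k-2} (p₋₁ = 1, q₋₁ = 0):
  k = 0: a₀ = 10; p₀/q₀ = 10/1; p₀² − 102·q₀² = 100 − 102 = -2.
  k = 1: m = 10, d = 2, a = ⌊(10 + 10)/2⌋ = 10; p/q = (10·10 + 1)/(10·1 + 0) = 101/10; p² − 102·q² = 10201 − 10200 = 1.
  The first convergent with p² − 102·q² = 1 gives the fundamental solution (x₁, y₁) = (101, 10).
Step 2: Apply the recurrence (x_{n+1}, y_{n+1}) = (x₁x_n + 102y₁y_n, x₁y_n + y₁x_n) repeatedly.
  From (x_1, y_1) = (101, 10): x_2 = 101·101 + 102·10·10 = 20401; y_2 = 101·10 + 10·101 = 2020.
  From (x_2, y_2) = (20401, 2020): x_3 = 101·20401 + 102·10·2020 = 4120901; y_3 = 101·2020 + 10·20401 = 408030.
Step 3: Verify x_3² - 102·y_3² = 16981825051801 - 16981825051800 = 1 (should be 1). ✓

(x_1, y_1) = (101, 10); (x_3, y_3) = (4120901, 408030).


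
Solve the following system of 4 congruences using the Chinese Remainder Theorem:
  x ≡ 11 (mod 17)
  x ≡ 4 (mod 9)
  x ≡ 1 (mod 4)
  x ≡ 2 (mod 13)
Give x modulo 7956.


Product of moduli M = 17 · 9 · 4 · 13 = 7956.
Merge one congruence at a time:
  Start: x ≡ 11 (mod 17).
  Combine with x ≡ 4 (mod 9); new modulus lcm = 153.
    Write x = 11 + 17·t and substitute into x ≡ 4 (mod 9): 17·t ≡ 4 − 11 = -7 (mod 9).
    Reduce coefficients mod 9: 8·t ≡ 2 (mod 9).
    The inverse of 8 mod 9 is 8 (since 8·8 = 64 = 7·9 + 1), so t ≡ 8·2 = 16 ≡ 7 (mod 9).
    Then x = 11 + 17·7 = 130, valid modulo lcm(17, 9) = 153: x ≡ 130 (mod 153).
  Combine with x ≡ 1 (mod 4); new modulus lcm = 612.
    Write x = 130 + 153·t and substitute into x ≡ 1 (mod 4): 153·t ≡ 1 − 130 = -129 (mod 4).
    Reduce coefficients mod 4: 1·t ≡ 3 (mod 4).
    So t ≡ 3 (mod 4).
    Then x = 130 + 153·3 = 589, valid modulo lcm(153, 4) = 612: x ≡ 589 (mod 612).
  Combine with x ≡ 2 (mod 13); new modulus lcm = 7956.
    Write x = 589 + 612·t and substitute into x ≡ 2 (mod 13): 612·t ≡ 2 − 589 = -587 (mod 13).
    Reduce coefficients mod 13: 1·t ≡ 11 (mod 13).
    So t ≡ 11 (mod 13).
    Then x = 589 + 612·11 = 7321, valid modulo lcm(612, 13) = 7956: x ≡ 7321 (mod 7956).
Verify against each original: 7321 mod 17 = 11, 7321 mod 9 = 4, 7321 mod 4 = 1, 7321 mod 13 = 2.

x ≡ 7321 (mod 7956).


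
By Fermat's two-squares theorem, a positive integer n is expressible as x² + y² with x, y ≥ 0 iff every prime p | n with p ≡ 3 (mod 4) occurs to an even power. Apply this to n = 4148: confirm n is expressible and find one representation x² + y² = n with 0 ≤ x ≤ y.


Step 1: Factor n = 4148 = 2^2 · 17 · 61.
Step 2: Check the mod-4 condition on each prime factor: 2 = 2 (special); 17 ≡ 1 (mod 4), exponent 1; 61 ≡ 1 (mod 4), exponent 1.
All primes ≡ 3 (mod 4) appear to even exponent (or don't appear), so by the two-squares theorem n IS expressible as a sum of two squares.
Step 3: Build a representation. Group n = k² · m with k = 2 and m = 17 · 61 = 1037 (a product of primes ≡ 1 (mod 4)); a representation of m scales to one of n via (k·x)² + (k·y)² = k²(x² + y²). Each prime p ≡ 1 (mod 4) is itself a sum of two squares; find a² by testing p − a² for a perfect square:
  17: 17 − 1² = 16 = 4² ⇒ 17 = 1² + 4².
  61: 61 − 1² = 60, 61 − 2² = 57, 61 − 3² = 52, 61 − 4² = 45, 61 − 5² = 36 = 6² ⇒ 61 = 5² + 6².
  Combine using the Brahmagupta–Fibonacci identity (a² + b²)(c² + d²) = (ac − bd)² + (ad + bc)² = (ac + bd)² + (ad − bc)²:
  17 · 61 = 1037: from (1² + 4²)(5² + 6²), take (1·5 − 4·6, 1·6 + 4·5) = (5 − 24, 6 + 20) = (-19, 26); dropping signs (only squares matter) gives (19, 26); check 19² + 26² = 361 + 676 = 1037 ✓.
  Scale by k = 2: (2·19, 2·26) = (38, 52).
Step 4: Order so x ≤ y and verify: 38² + 52² = 1444 + 2704 = 4148 = n. ✓

n = 4148 = 38² + 52² (one valid representation with x ≤ y).


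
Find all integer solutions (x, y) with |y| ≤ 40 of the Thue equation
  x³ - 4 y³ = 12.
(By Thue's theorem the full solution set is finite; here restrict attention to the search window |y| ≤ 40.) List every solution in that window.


The equation is x³ - 4y³ = 12. For fixed y, x³ = 4·y³ + 12, so a solution requires the RHS to be a perfect cube.
Strategy: iterate y from -40 to 40, compute RHS = 4·y³ + 12, and check whether it is a (positive or negative) perfect cube.
Check small values of y:
  y = 0: RHS = 12 is not a perfect cube.
  y = 1: RHS = 16 is not a perfect cube.
  y = -1: RHS = 8 = (2)³ ⇒ x = 2 works.
  y = 2: RHS = 44 is not a perfect cube.
  y = -2: RHS = -20 is not a perfect cube.
  y = 3: RHS = 120 is not a perfect cube.
  y = -3: RHS = -96 is not a perfect cube.
Continuing, at y = 5: RHS = 512 = (8)³ ⇒ x = 8 works.
Searching the remaining y in |y| ≤ 40 finds no further solutions.
Collected solutions: (2, -1), (8, 5).

Solutions (with |y| ≤ 40): (2, -1), (8, 5).


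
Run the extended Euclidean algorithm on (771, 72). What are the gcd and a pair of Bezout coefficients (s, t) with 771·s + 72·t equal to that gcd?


Euclidean algorithm on (771, 72) — divide until remainder is 0:
  771 = 10 · 72 + 51
  72 = 1 · 51 + 21
  51 = 2 · 21 + 9
  21 = 2 · 9 + 3
  9 = 3 · 3 + 0
gcd(771, 72) = 3.
Track Bezout coefficients alongside the remainders: start with r₀ = 771 = a·1 + b·0 (s = 1, t = 0) and r₁ = 72 = a·0 + b·1 (s = 0, t = 1); each new remainder r_{k+1} = r_{k-1} − q_k·r_k inherits s_{k+1} = s_{k-1} − q_k·s_k, t_{k+1} = t_{k-1} − q_k·t_k, so r_k = a·s_k + b·t_k at every step:
  q = 10: r = 51, s = 1 − 10·0 = 1, t = 0 − 10·1 = -10  (check: 771·1 + 72·(-10) = 51)
  q = 1: r = 21, s = 0 − 1·1 = -1, t = 1 − 1·(-10) = 11  (check: 771·(-1) + 72·11 = 21)
  q = 2: r = 9, s = 1 − 2·(-1) = 3, t = -10 − 2·11 = -32  (check: 771·3 + 72·(-32) = 9)
  q = 2: r = 3, s = -1 − 2·3 = -7, t = 11 − 2·(-32) = 75  (check: 771·(-7) + 72·75 = 3)
The row with r = 3 (the gcd) gives the Bezout coefficients s = -7, t = 75.
Result: 771 · (-7) + 72 · (75) = 3.

gcd(771, 72) = 3; s = -7, t = 75 (check: 771·(-7) + 72·75 = 3).


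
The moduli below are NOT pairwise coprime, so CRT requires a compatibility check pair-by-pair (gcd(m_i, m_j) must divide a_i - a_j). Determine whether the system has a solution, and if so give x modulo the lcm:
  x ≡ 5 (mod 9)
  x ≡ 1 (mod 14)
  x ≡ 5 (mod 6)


Moduli 9, 14, 6 are not pairwise coprime, so CRT works modulo lcm(m_i) when all pairwise compatibility conditions hold.
Pairwise compatibility: gcd(m_i, m_j) must divide a_i - a_j for every pair.
Merge one congruence at a time:
  Start: x ≡ 5 (mod 9).
  Combine with x ≡ 1 (mod 14): gcd(9, 14) = 1; 1 - 5 = -4, which IS divisible by 1, so compatible.
    Write x = 5 + 9·t and substitute into x ≡ 1 (mod 14): 9·t ≡ 1 − 5 = -4 (mod 14).
    Reduce coefficients mod 14: 9·t ≡ 10 (mod 14).
    The inverse of 9 mod 14 is 11 (since 9·11 = 99 = 7·14 + 1), so t ≡ 11·10 = 110 ≡ 12 (mod 14).
    Then x = 5 + 9·12 = 113, valid modulo lcm(9, 14) = 126: x ≡ 113 (mod 126).
  Combine with x ≡ 5 (mod 6): gcd(126, 6) = 6; 5 - 113 = -108, which IS divisible by 6, so compatible.
    Write x = 113 + 126·t and substitute into x ≡ 5 (mod 6): 126·t ≡ 5 − 113 = -108 (mod 6).
    Divide the congruence (and modulus) by g = 6: 21·t ≡ -18 (mod 1).
    Modulo 1 every t works; take t = 0.
    Then x = 113 + 126·0 = 113, valid modulo lcm(126, 6) = 126: x ≡ 113 (mod 126).
Verify: 113 mod 9 = 5, 113 mod 14 = 1, 113 mod 6 = 5.

x ≡ 113 (mod 126).


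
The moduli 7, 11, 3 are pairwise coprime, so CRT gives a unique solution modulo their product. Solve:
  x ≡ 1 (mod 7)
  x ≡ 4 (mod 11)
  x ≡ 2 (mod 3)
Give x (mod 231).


Moduli 7, 11, 3 are pairwise coprime; by CRT there is a unique solution modulo M = 7 · 11 · 3 = 231.
Solve pairwise, accumulating the modulus:
  Start with x ≡ 1 (mod 7).
  Combine with x ≡ 4 (mod 11): since gcd(7, 11) = 1, we get a unique residue mod 77.
    Write x = 1 + 7·t and substitute into x ≡ 4 (mod 11): 7·t ≡ 4 − 1 = 3 (mod 11).
    The inverse of 7 mod 11 is 8 (since 7·8 = 56 = 5·11 + 1), so t ≡ 8·3 = 24 ≡ 2 (mod 11).
    Then x = 1 + 7·2 = 15, valid modulo lcm(7, 11) = 77: x ≡ 15 (mod 77).
  Combine with x ≡ 2 (mod 3): since gcd(77, 3) = 1, we get a unique residue mod 231.
    Write x = 15 + 77·t and substitute into x ≡ 2 (mod 3): 77·t ≡ 2 − 15 = -13 (mod 3).
    Reduce coefficients mod 3: 2·t ≡ 2 (mod 3).
    The inverse of 2 mod 3 is 2 (since 2·2 = 4 = 1·3 + 1), so t ≡ 2·2 = 4 ≡ 1 (mod 3).
    Then x = 15 + 77·1 = 92, valid modulo lcm(77, 3) = 231: x ≡ 92 (mod 231).
Verify: 92 mod 7 = 1 ✓, 92 mod 11 = 4 ✓, 92 mod 3 = 2 ✓.

x ≡ 92 (mod 231).


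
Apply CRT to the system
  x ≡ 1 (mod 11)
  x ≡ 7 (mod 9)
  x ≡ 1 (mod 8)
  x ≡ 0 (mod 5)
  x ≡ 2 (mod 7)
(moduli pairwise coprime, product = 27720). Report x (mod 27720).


Product of moduli M = 11 · 9 · 8 · 5 · 7 = 27720.
Merge one congruence at a time:
  Start: x ≡ 1 (mod 11).
  Combine with x ≡ 7 (mod 9); new modulus lcm = 99.
    Write x = 1 + 11·t and substitute into x ≡ 7 (mod 9): 11·t ≡ 7 − 1 = 6 (mod 9).
    Reduce coefficients mod 9: 2·t ≡ 6 (mod 9).
    The inverse of 2 mod 9 is 5 (since 2·5 = 10 = 1·9 + 1), so t ≡ 5·6 = 30 ≡ 3 (mod 9).
    Then x = 1 + 11·3 = 34, valid modulo lcm(11, 9) = 99: x ≡ 34 (mod 99).
  Combine with x ≡ 1 (mod 8); new modulus lcm = 792.
    Write x = 34 + 99·t and substitute into x ≡ 1 (mod 8): 99·t ≡ 1 − 34 = -33 (mod 8).
    Reduce coefficients mod 8: 3·t ≡ 7 (mod 8).
    The inverse of 3 mod 8 is 3 (since 3·3 = 9 = 1·8 + 1), so t ≡ 3·7 = 21 ≡ 5 (mod 8).
    Then x = 34 + 99·5 = 529, valid modulo lcm(99, 8) = 792: x ≡ 529 (mod 792).
  Combine with x ≡ 0 (mod 5); new modulus lcm = 3960.
    Write x = 529 + 792·t and substitute into x ≡ 0 (mod 5): 792·t ≡ 0 − 529 = -529 (mod 5).
    Reduce coefficients mod 5: 2·t ≡ 1 (mod 5).
    The inverse of 2 mod 5 is 3 (since 2·3 = 6 = 1·5 + 1), so t ≡ 3·1 = 3 ≡ 3 (mod 5).
    Then x = 529 + 792·3 = 2905, valid modulo lcm(792, 5) = 3960: x ≡ 2905 (mod 3960).
  Combine with x ≡ 2 (mod 7); new modulus lcm = 27720.
    Write x = 2905 + 3960·t and substitute into x ≡ 2 (mod 7): 3960·t ≡ 2 − 2905 = -2903 (mod 7).
    Reduce coefficients mod 7: 5·t ≡ 2 (mod 7).
    The inverse of 5 mod 7 is 3 (since 5·3 = 15 = 2·7 + 1), so t ≡ 3·2 = 6 ≡ 6 (mod 7).
    Then x = 2905 + 3960·6 = 26665, valid modulo lcm(3960, 7) = 27720: x ≡ 26665 (mod 27720).
Verify against each original: 26665 mod 11 = 1, 26665 mod 9 = 7, 26665 mod 8 = 1, 26665 mod 5 = 0, 26665 mod 7 = 2.

x ≡ 26665 (mod 27720).


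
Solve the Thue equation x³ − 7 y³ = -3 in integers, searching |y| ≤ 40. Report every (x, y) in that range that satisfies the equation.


The equation is x³ - 7y³ = -3. For fixed y, x³ = 7·y³ − 3, so a solution requires the RHS to be a perfect cube.
Strategy: iterate y from -40 to 40, compute RHS = 7·y³ − 3, and check whether it is a (positive or negative) perfect cube.
Check small values of y:
  y = 0: RHS = -3 is not a perfect cube.
  y = 1: RHS = 4 is not a perfect cube.
  y = -1: RHS = -10 is not a perfect cube.
  y = 2: RHS = 53 is not a perfect cube.
  y = -2: RHS = -59 is not a perfect cube.
  y = 3: RHS = 186 is not a perfect cube.
  y = -3: RHS = -192 is not a perfect cube.
Continuing the search up to |y| = 40 finds no solutions either.
No (x, y) in the scanned range satisfies the equation.

No integer solutions with |y| ≤ 40.


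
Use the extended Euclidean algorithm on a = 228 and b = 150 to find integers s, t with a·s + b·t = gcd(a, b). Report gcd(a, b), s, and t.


Euclidean algorithm on (228, 150) — divide until remainder is 0:
  228 = 1 · 150 + 78
  150 = 1 · 78 + 72
  78 = 1 · 72 + 6
  72 = 12 · 6 + 0
gcd(228, 150) = 6.
Track Bezout coefficients alongside the remainders: start with r₀ = 228 = a·1 + b·0 (s = 1, t = 0) and r₁ = 150 = a·0 + b·1 (s = 0, t = 1); each new remainder r_{k+1} = r_{k-1} − q_k·r_k inherits s_{k+1} = s_{k-1} − q_k·s_k, t_{k+1} = t_{k-1} − q_k·t_k, so r_k = a·s_k + b·t_k at every step:
  q = 1: r = 78, s = 1 − 1·0 = 1, t = 0 − 1·1 = -1  (check: 228·1 + 150·(-1) = 78)
  q = 1: r = 72, s = 0 − 1·1 = -1, t = 1 − 1·(-1) = 2  (check: 228·(-1) + 150·2 = 72)
  q = 1: r = 6, s = 1 − 1·(-1) = 2, t = -1 − 1·2 = -3  (check: 228·2 + 150·(-3) = 6)
The row with r = 6 (the gcd) gives the Bezout coefficients s = 2, t = -3.
Result: 228 · (2) + 150 · (-3) = 6.

gcd(228, 150) = 6; s = 2, t = -3 (check: 228·2 + 150·(-3) = 6).


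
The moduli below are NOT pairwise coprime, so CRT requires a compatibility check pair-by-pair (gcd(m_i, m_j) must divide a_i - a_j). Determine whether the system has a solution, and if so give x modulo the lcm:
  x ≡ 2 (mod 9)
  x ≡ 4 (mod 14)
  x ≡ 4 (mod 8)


Moduli 9, 14, 8 are not pairwise coprime, so CRT works modulo lcm(m_i) when all pairwise compatibility conditions hold.
Pairwise compatibility: gcd(m_i, m_j) must divide a_i - a_j for every pair.
Merge one congruence at a time:
  Start: x ≡ 2 (mod 9).
  Combine with x ≡ 4 (mod 14): gcd(9, 14) = 1; 4 - 2 = 2, which IS divisible by 1, so compatible.
    Write x = 2 + 9·t and substitute into x ≡ 4 (mod 14): 9·t ≡ 4 − 2 = 2 (mod 14).
    The inverse of 9 mod 14 is 11 (since 9·11 = 99 = 7·14 + 1), so t ≡ 11·2 = 22 ≡ 8 (mod 14).
    Then x = 2 + 9·8 = 74, valid modulo lcm(9, 14) = 126: x ≡ 74 (mod 126).
  Combine with x ≡ 4 (mod 8): gcd(126, 8) = 2; 4 - 74 = -70, which IS divisible by 2, so compatible.
    Write x = 74 + 126·t and substitute into x ≡ 4 (mod 8): 126·t ≡ 4 − 74 = -70 (mod 8).
    Divide the congruence (and modulus) by g = 2: 63·t ≡ -35 (mod 4).
    Reduce coefficients mod 4: 3·t ≡ 1 (mod 4).
    The inverse of 3 mod 4 is 3 (since 3·3 = 9 = 2·4 + 1), so t ≡ 3·1 = 3 ≡ 3 (mod 4).
    Then x = 74 + 126·3 = 452, valid modulo lcm(126, 8) = 504: x ≡ 452 (mod 504).
Verify: 452 mod 9 = 2, 452 mod 14 = 4, 452 mod 8 = 4.

x ≡ 452 (mod 504).


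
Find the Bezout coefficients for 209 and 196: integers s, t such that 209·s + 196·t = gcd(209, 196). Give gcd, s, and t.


Euclidean algorithm on (209, 196) — divide until remainder is 0:
  209 = 1 · 196 + 13
  196 = 15 · 13 + 1
  13 = 13 · 1 + 0
gcd(209, 196) = 1.
Track Bezout coefficients alongside the remainders: start with r₀ = 209 = a·1 + b·0 (s = 1, t = 0) and r₁ = 196 = a·0 + b·1 (s = 0, t = 1); each new remainder r_{k+1} = r_{k-1} − q_k·r_k inherits s_{k+1} = s_{k-1} − q_k·s_k, t_{k+1} = t_{k-1} − q_k·t_k, so r_k = a·s_k + b·t_k at every step:
  q = 1: r = 13, s = 1 − 1·0 = 1, t = 0 − 1·1 = -1  (check: 209·1 + 196·(-1) = 13)
  q = 15: r = 1, s = 0 − 15·1 = -15, t = 1 − 15·(-1) = 16  (check: 209·(-15) + 196·16 = 1)
The row with r = 1 (the gcd) gives the Bezout coefficients s = -15, t = 16.
Result: 209 · (-15) + 196 · (16) = 1.

gcd(209, 196) = 1; s = -15, t = 16 (check: 209·(-15) + 196·16 = 1).


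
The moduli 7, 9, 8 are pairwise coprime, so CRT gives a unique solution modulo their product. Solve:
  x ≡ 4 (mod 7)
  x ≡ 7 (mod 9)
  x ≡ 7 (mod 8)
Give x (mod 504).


Moduli 7, 9, 8 are pairwise coprime; by CRT there is a unique solution modulo M = 7 · 9 · 8 = 504.
Solve pairwise, accumulating the modulus:
  Start with x ≡ 4 (mod 7).
  Combine with x ≡ 7 (mod 9): since gcd(7, 9) = 1, we get a unique residue mod 63.
    Write x = 4 + 7·t and substitute into x ≡ 7 (mod 9): 7·t ≡ 7 − 4 = 3 (mod 9).
    The inverse of 7 mod 9 is 4 (since 7·4 = 28 = 3·9 + 1), so t ≡ 4·3 = 12 ≡ 3 (mod 9).
    Then x = 4 + 7·3 = 25, valid modulo lcm(7, 9) = 63: x ≡ 25 (mod 63).
  Combine with x ≡ 7 (mod 8): since gcd(63, 8) = 1, we get a unique residue mod 504.
    Write x = 25 + 63·t and substitute into x ≡ 7 (mod 8): 63·t ≡ 7 − 25 = -18 (mod 8).
    Reduce coefficients mod 8: 7·t ≡ 6 (mod 8).
    The inverse of 7 mod 8 is 7 (since 7·7 = 49 = 6·8 + 1), so t ≡ 7·6 = 42 ≡ 2 (mod 8).
    Then x = 25 + 63·2 = 151, valid modulo lcm(63, 8) = 504: x ≡ 151 (mod 504).
Verify: 151 mod 7 = 4 ✓, 151 mod 9 = 7 ✓, 151 mod 8 = 7 ✓.

x ≡ 151 (mod 504).


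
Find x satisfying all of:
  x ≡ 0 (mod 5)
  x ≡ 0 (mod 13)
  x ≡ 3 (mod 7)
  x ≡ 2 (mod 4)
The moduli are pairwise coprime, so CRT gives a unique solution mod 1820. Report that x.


Product of moduli M = 5 · 13 · 7 · 4 = 1820.
Merge one congruence at a time:
  Start: x ≡ 0 (mod 5).
  Combine with x ≡ 0 (mod 13); new modulus lcm = 65.
    Write x = 0 + 5·t and substitute into x ≡ 0 (mod 13): 5·t ≡ 0 − 0 = 0 (mod 13).
    The inverse of 5 mod 13 is 8 (since 5·8 = 40 = 3·13 + 1), so t ≡ 8·0 = 0 ≡ 0 (mod 13).
    Then x = 0 + 5·0 = 0, valid modulo lcm(5, 13) = 65: x ≡ 0 (mod 65).
  Combine with x ≡ 3 (mod 7); new modulus lcm = 455.
    Write x = 0 + 65·t and substitute into x ≡ 3 (mod 7): 65·t ≡ 3 − 0 = 3 (mod 7).
    Reduce coefficients mod 7: 2·t ≡ 3 (mod 7).
    The inverse of 2 mod 7 is 4 (since 2·4 = 8 = 1·7 + 1), so t ≡ 4·3 = 12 ≡ 5 (mod 7).
    Then x = 0 + 65·5 = 325, valid modulo lcm(65, 7) = 455: x ≡ 325 (mod 455).
  Combine with x ≡ 2 (mod 4); new modulus lcm = 1820.
    Write x = 325 + 455·t and substitute into x ≡ 2 (mod 4): 455·t ≡ 2 − 325 = -323 (mod 4).
    Reduce coefficients mod 4: 3·t ≡ 1 (mod 4).
    The inverse of 3 mod 4 is 3 (since 3·3 = 9 = 2·4 + 1), so t ≡ 3·1 = 3 ≡ 3 (mod 4).
    Then x = 325 + 455·3 = 1690, valid modulo lcm(455, 4) = 1820: x ≡ 1690 (mod 1820).
Verify against each original: 1690 mod 5 = 0, 1690 mod 13 = 0, 1690 mod 7 = 3, 1690 mod 4 = 2.

x ≡ 1690 (mod 1820).


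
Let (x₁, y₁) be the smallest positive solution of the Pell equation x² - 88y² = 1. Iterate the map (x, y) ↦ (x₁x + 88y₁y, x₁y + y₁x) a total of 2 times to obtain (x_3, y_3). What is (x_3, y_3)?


Step 1: Find the fundamental solution (x₁, y₁) of x² - 88y² = 1.
  Expand √88 as a continued fraction. a₀ = ⌊√88⌋ = 9; iterate m_{k+1} = d_k·a_k − m_k, d_{k+1} = (88 − m_{k+1}²)/d_k, a_{k+1} = ⌊(a₀ + m_{k+1})/d_{k+1}⌋ (starting m₀ = 0, d₀ = 1), with convergents p_k = a_k·p_{k-1} + p_{k-2}, q_k = a_k·q_{k-1} + q_{k-2} (p₋₁ = 1, q₋₁ = 0):
  k = 0: a₀ = 9; p₀/q₀ = 9/1; p₀² − 88·q₀² = 81 − 88 = -7.
  k = 1: m = 9, d = 7, a = ⌊(9 + 9)/7⌋ = 2; p/q = (2·9 + 1)/(2·1 + 0) = 19/2; p² − 88·q² = 361 − 352 = 9.
  k = 2: m = 5, d = 9, a = ⌊(9 + 5)/9⌋ = 1; p/q = (1·19 + 9)/(1·2 + 1) = 28/3; p² − 88·q² = 784 − 792 = -8.
  k = 3: m = 4, d = 8, a = ⌊(9 + 4)/8⌋ = 1; p/q = (1·28 + 19)/(1·3 + 2) = 47/5; p² − 88·q² = 2209 − 2200 = 9.
  k = 4: m = 4, d = 9, a = ⌊(9 + 4)/9⌋ = 1; p/q = (1·47 + 28)/(1·5 + 3) = 75/8; p² − 88·q² = 5625 − 5632 = -7.
  k = 5: m = 5, d = 7, a = ⌊(9 + 5)/7⌋ = 2; p/q = (2·75 + 47)/(2·8 + 5) = 197/21; p² − 88·q² = 38809 − 38808 = 1.
  The first convergent with p² − 88·q² = 1 gives the fundamental solution (x₁, y₁) = (197, 21).
Step 2: Apply the recurrence (x_{n+1}, y_{n+1}) = (x₁x_n + 88y₁y_n, x₁y_n + y₁x_n) repeatedly.
  From (x_1, y_1) = (197, 21): x_2 = 197·197 + 88·21·21 = 77617; y_2 = 197·21 + 21·197 = 8274.
  From (x_2, y_2) = (77617, 8274): x_3 = 197·77617 + 88·21·8274 = 30580901; y_3 = 197·8274 + 21·77617 = 3259935.
Step 3: Verify x_3² - 88·y_3² = 935191505971801 - 935191505971800 = 1 (should be 1). ✓

(x_1, y_1) = (197, 21); (x_3, y_3) = (30580901, 3259935).


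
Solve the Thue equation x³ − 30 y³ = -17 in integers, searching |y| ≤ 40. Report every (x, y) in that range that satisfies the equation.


The equation is x³ - 30y³ = -17. For fixed y, x³ = 30·y³ − 17, so a solution requires the RHS to be a perfect cube.
Strategy: iterate y from -40 to 40, compute RHS = 30·y³ − 17, and check whether it is a (positive or negative) perfect cube.
Check small values of y:
  y = 0: RHS = -17 is not a perfect cube.
  y = 1: RHS = 13 is not a perfect cube.
  y = -1: RHS = -47 is not a perfect cube.
  y = 2: RHS = 223 is not a perfect cube.
  y = -2: RHS = -257 is not a perfect cube.
  y = 3: RHS = 793 is not a perfect cube.
  y = -3: RHS = -827 is not a perfect cube.
Continuing the search up to |y| = 40 finds no solutions either.
No (x, y) in the scanned range satisfies the equation.

No integer solutions with |y| ≤ 40.


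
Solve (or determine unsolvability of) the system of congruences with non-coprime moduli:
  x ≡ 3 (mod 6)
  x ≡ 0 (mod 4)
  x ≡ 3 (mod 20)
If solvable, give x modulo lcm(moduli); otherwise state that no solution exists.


Moduli 6, 4, 20 are not pairwise coprime, so CRT works modulo lcm(m_i) when all pairwise compatibility conditions hold.
Pairwise compatibility: gcd(m_i, m_j) must divide a_i - a_j for every pair.
Merge one congruence at a time:
  Start: x ≡ 3 (mod 6).
  Combine with x ≡ 0 (mod 4): gcd(6, 4) = 2, and 0 - 3 = -3 is NOT divisible by 2.
    ⇒ system is inconsistent (no integer solution).

No solution (the system is inconsistent).


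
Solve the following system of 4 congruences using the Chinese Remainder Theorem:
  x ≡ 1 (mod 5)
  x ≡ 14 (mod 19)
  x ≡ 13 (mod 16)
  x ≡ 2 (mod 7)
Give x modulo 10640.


Product of moduli M = 5 · 19 · 16 · 7 = 10640.
Merge one congruence at a time:
  Start: x ≡ 1 (mod 5).
  Combine with x ≡ 14 (mod 19); new modulus lcm = 95.
    Write x = 1 + 5·t and substitute into x ≡ 14 (mod 19): 5·t ≡ 14 − 1 = 13 (mod 19).
    The inverse of 5 mod 19 is 4 (since 5·4 = 20 = 1·19 + 1), so t ≡ 4·13 = 52 ≡ 14 (mod 19).
    Then x = 1 + 5·14 = 71, valid modulo lcm(5, 19) = 95: x ≡ 71 (mod 95).
  Combine with x ≡ 13 (mod 16); new modulus lcm = 1520.
    Write x = 71 + 95·t and substitute into x ≡ 13 (mod 16): 95·t ≡ 13 − 71 = -58 (mod 16).
    Reduce coefficients mod 16: 15·t ≡ 6 (mod 16).
    The inverse of 15 mod 16 is 15 (since 15·15 = 225 = 14·16 + 1), so t ≡ 15·6 = 90 ≡ 10 (mod 16).
    Then x = 71 + 95·10 = 1021, valid modulo lcm(95, 16) = 1520: x ≡ 1021 (mod 1520).
  Combine with x ≡ 2 (mod 7); new modulus lcm = 10640.
    Write x = 1021 + 1520·t and substitute into x ≡ 2 (mod 7): 1520·t ≡ 2 − 1021 = -1019 (mod 7).
    Reduce coefficients mod 7: 1·t ≡ 3 (mod 7).
    So t ≡ 3 (mod 7).
    Then x = 1021 + 1520·3 = 5581, valid modulo lcm(1520, 7) = 10640: x ≡ 5581 (mod 10640).
Verify against each original: 5581 mod 5 = 1, 5581 mod 19 = 14, 5581 mod 16 = 13, 5581 mod 7 = 2.

x ≡ 5581 (mod 10640).


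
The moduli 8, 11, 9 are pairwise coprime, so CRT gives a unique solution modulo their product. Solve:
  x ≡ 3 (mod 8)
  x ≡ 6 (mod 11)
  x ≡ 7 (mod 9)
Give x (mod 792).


Moduli 8, 11, 9 are pairwise coprime; by CRT there is a unique solution modulo M = 8 · 11 · 9 = 792.
Solve pairwise, accumulating the modulus:
  Start with x ≡ 3 (mod 8).
  Combine with x ≡ 6 (mod 11): since gcd(8, 11) = 1, we get a unique residue mod 88.
    Write x = 3 + 8·t and substitute into x ≡ 6 (mod 11): 8·t ≡ 6 − 3 = 3 (mod 11).
    The inverse of 8 mod 11 is 7 (since 8·7 = 56 = 5·11 + 1), so t ≡ 7·3 = 21 ≡ 10 (mod 11).
    Then x = 3 + 8·10 = 83, valid modulo lcm(8, 11) = 88: x ≡ 83 (mod 88).
  Combine with x ≡ 7 (mod 9): since gcd(88, 9) = 1, we get a unique residue mod 792.
    Write x = 83 + 88·t and substitute into x ≡ 7 (mod 9): 88·t ≡ 7 − 83 = -76 (mod 9).
    Reduce coefficients mod 9: 7·t ≡ 5 (mod 9).
    The inverse of 7 mod 9 is 4 (since 7·4 = 28 = 3·9 + 1), so t ≡ 4·5 = 20 ≡ 2 (mod 9).
    Then x = 83 + 88·2 = 259, valid modulo lcm(88, 9) = 792: x ≡ 259 (mod 792).
Verify: 259 mod 8 = 3 ✓, 259 mod 11 = 6 ✓, 259 mod 9 = 7 ✓.

x ≡ 259 (mod 792).


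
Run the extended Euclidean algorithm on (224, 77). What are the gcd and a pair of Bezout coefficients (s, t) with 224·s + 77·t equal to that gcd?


Euclidean algorithm on (224, 77) — divide until remainder is 0:
  224 = 2 · 77 + 70
  77 = 1 · 70 + 7
  70 = 10 · 7 + 0
gcd(224, 77) = 7.
Track Bezout coefficients alongside the remainders: start with r₀ = 224 = a·1 + b·0 (s = 1, t = 0) and r₁ = 77 = a·0 + b·1 (s = 0, t = 1); each new remainder r_{k+1} = r_{k-1} − q_k·r_k inherits s_{k+1} = s_{k-1} − q_k·s_k, t_{k+1} = t_{k-1} − q_k·t_k, so r_k = a·s_k + b·t_k at every step:
  q = 2: r = 70, s = 1 − 2·0 = 1, t = 0 − 2·1 = -2  (check: 224·1 + 77·(-2) = 70)
  q = 1: r = 7, s = 0 − 1·1 = -1, t = 1 − 1·(-2) = 3  (check: 224·(-1) + 77·3 = 7)
The row with r = 7 (the gcd) gives the Bezout coefficients s = -1, t = 3.
Result: 224 · (-1) + 77 · (3) = 7.

gcd(224, 77) = 7; s = -1, t = 3 (check: 224·(-1) + 77·3 = 7).


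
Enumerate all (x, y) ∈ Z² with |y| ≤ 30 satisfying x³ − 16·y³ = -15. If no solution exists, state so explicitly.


The equation is x³ - 16y³ = -15. For fixed y, x³ = 16·y³ − 15, so a solution requires the RHS to be a perfect cube.
Strategy: iterate y from -30 to 30, compute RHS = 16·y³ − 15, and check whether it is a (positive or negative) perfect cube.
Check small values of y:
  y = 0: RHS = -15 is not a perfect cube.
  y = 1: RHS = 1 = (1)³ ⇒ x = 1 works.
  y = -1: RHS = -31 is not a perfect cube.
  y = 2: RHS = 113 is not a perfect cube.
  y = -2: RHS = -143 is not a perfect cube.
  y = 3: RHS = 417 is not a perfect cube.
  y = -3: RHS = -447 is not a perfect cube.
Continuing the search up to |y| = 30 finds no further solutions beyond those listed.
Collected solutions: (1, 1).

Solutions (with |y| ≤ 30): (1, 1).


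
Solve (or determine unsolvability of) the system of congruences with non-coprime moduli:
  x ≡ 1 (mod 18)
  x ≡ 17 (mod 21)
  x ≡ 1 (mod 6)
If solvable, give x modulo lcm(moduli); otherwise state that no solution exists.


Moduli 18, 21, 6 are not pairwise coprime, so CRT works modulo lcm(m_i) when all pairwise compatibility conditions hold.
Pairwise compatibility: gcd(m_i, m_j) must divide a_i - a_j for every pair.
Merge one congruence at a time:
  Start: x ≡ 1 (mod 18).
  Combine with x ≡ 17 (mod 21): gcd(18, 21) = 3, and 17 - 1 = 16 is NOT divisible by 3.
    ⇒ system is inconsistent (no integer solution).

No solution (the system is inconsistent).


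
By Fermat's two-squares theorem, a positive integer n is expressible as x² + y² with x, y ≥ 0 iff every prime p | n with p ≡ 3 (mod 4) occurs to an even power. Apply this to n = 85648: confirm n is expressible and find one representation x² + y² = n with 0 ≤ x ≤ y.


Step 1: Factor n = 85648 = 2^4 · 53 · 101.
Step 2: Check the mod-4 condition on each prime factor: 2 = 2 (special); 53 ≡ 1 (mod 4), exponent 1; 101 ≡ 1 (mod 4), exponent 1.
All primes ≡ 3 (mod 4) appear to even exponent (or don't appear), so by the two-squares theorem n IS expressible as a sum of two squares.
Step 3: Build a representation. Group n = k² · m with k = 4 and m = 53 · 101 = 5353 (a product of primes ≡ 1 (mod 4)); a representation of m scales to one of n via (k·x)² + (k·y)² = k²(x² + y²). Each prime p ≡ 1 (mod 4) is itself a sum of two squares; find a² by testing p − a² for a perfect square:
  53: 53 − 1² = 52, 53 − 2² = 49 = 7² ⇒ 53 = 2² + 7².
  101: 101 − 1² = 100 = 10² ⇒ 101 = 1² + 10².
  Combine using the Brahmagupta–Fibonacci identity (a² + b²)(c² + d²) = (ac − bd)² + (ad + bc)² = (ac + bd)² + (ad − bc)²:
  53 · 101 = 5353: from (2² + 7²)(1² + 10²), take (2·1 − 7·10, 2·10 + 7·1) = (2 − 70, 20 + 7) = (-68, 27); dropping signs (only squares matter) gives (68, 27); check 68² + 27² = 4624 + 729 = 5353 ✓.
  Scale by k = 4: (4·68, 4·27) = (272, 108).
Step 4: Order so x ≤ y and verify: 108² + 272² = 11664 + 73984 = 85648 = n. ✓

n = 85648 = 108² + 272² (one valid representation with x ≤ y).


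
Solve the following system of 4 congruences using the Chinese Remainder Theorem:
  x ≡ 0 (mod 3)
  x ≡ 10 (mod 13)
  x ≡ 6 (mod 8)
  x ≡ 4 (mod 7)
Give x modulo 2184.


Product of moduli M = 3 · 13 · 8 · 7 = 2184.
Merge one congruence at a time:
  Start: x ≡ 0 (mod 3).
  Combine with x ≡ 10 (mod 13); new modulus lcm = 39.
    Write x = 0 + 3·t and substitute into x ≡ 10 (mod 13): 3·t ≡ 10 − 0 = 10 (mod 13).
    The inverse of 3 mod 13 is 9 (since 3·9 = 27 = 2·13 + 1), so t ≡ 9·10 = 90 ≡ 12 (mod 13).
    Then x = 0 + 3·12 = 36, valid modulo lcm(3, 13) = 39: x ≡ 36 (mod 39).
  Combine with x ≡ 6 (mod 8); new modulus lcm = 312.
    Write x = 36 + 39·t and substitute into x ≡ 6 (mod 8): 39·t ≡ 6 − 36 = -30 (mod 8).
    Reduce coefficients mod 8: 7·t ≡ 2 (mod 8).
    The inverse of 7 mod 8 is 7 (since 7·7 = 49 = 6·8 + 1), so t ≡ 7·2 = 14 ≡ 6 (mod 8).
    Then x = 36 + 39·6 = 270, valid modulo lcm(39, 8) = 312: x ≡ 270 (mod 312).
  Combine with x ≡ 4 (mod 7); new modulus lcm = 2184.
    Write x = 270 + 312·t and substitute into x ≡ 4 (mod 7): 312·t ≡ 4 − 270 = -266 (mod 7).
    Reduce coefficients mod 7: 4·t ≡ 0 (mod 7).
    The inverse of 4 mod 7 is 2 (since 4·2 = 8 = 1·7 + 1), so t ≡ 2·0 = 0 ≡ 0 (mod 7).
    Then x = 270 + 312·0 = 270, valid modulo lcm(312, 7) = 2184: x ≡ 270 (mod 2184).
Verify against each original: 270 mod 3 = 0, 270 mod 13 = 10, 270 mod 8 = 6, 270 mod 7 = 4.

x ≡ 270 (mod 2184).


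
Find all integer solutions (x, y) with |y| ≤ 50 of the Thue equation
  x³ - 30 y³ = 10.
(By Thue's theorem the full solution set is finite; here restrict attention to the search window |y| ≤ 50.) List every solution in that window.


The equation is x³ - 30y³ = 10. For fixed y, x³ = 30·y³ + 10, so a solution requires the RHS to be a perfect cube.
Strategy: iterate y from -50 to 50, compute RHS = 30·y³ + 10, and check whether it is a (positive or negative) perfect cube.
Check small values of y:
  y = 0: RHS = 10 is not a perfect cube.
  y = 1: RHS = 40 is not a perfect cube.
  y = -1: RHS = -20 is not a perfect cube.
  y = 2: RHS = 250 is not a perfect cube.
  y = -2: RHS = -230 is not a perfect cube.
  y = 3: RHS = 820 is not a perfect cube.
  y = -3: RHS = -800 is not a perfect cube.
Continuing the search up to |y| = 50 finds no solutions either.
No (x, y) in the scanned range satisfies the equation.

No integer solutions with |y| ≤ 50.


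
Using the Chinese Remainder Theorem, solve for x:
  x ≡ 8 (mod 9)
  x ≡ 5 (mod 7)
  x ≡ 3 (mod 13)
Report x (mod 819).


Moduli 9, 7, 13 are pairwise coprime; by CRT there is a unique solution modulo M = 9 · 7 · 13 = 819.
Solve pairwise, accumulating the modulus:
  Start with x ≡ 8 (mod 9).
  Combine with x ≡ 5 (mod 7): since gcd(9, 7) = 1, we get a unique residue mod 63.
    Write x = 8 + 9·t and substitute into x ≡ 5 (mod 7): 9·t ≡ 5 − 8 = -3 (mod 7).
    Reduce coefficients mod 7: 2·t ≡ 4 (mod 7).
    The inverse of 2 mod 7 is 4 (since 2·4 = 8 = 1·7 + 1), so t ≡ 4·4 = 16 ≡ 2 (mod 7).
    Then x = 8 + 9·2 = 26, valid modulo lcm(9, 7) = 63: x ≡ 26 (mod 63).
  Combine with x ≡ 3 (mod 13): since gcd(63, 13) = 1, we get a unique residue mod 819.
    Write x = 26 + 63·t and substitute into x ≡ 3 (mod 13): 63·t ≡ 3 − 26 = -23 (mod 13).
    Reduce coefficients mod 13: 11·t ≡ 3 (mod 13).
    The inverse of 11 mod 13 is 6 (since 11·6 = 66 = 5·13 + 1), so t ≡ 6·3 = 18 ≡ 5 (mod 13).
    Then x = 26 + 63·5 = 341, valid modulo lcm(63, 13) = 819: x ≡ 341 (mod 819).
Verify: 341 mod 9 = 8 ✓, 341 mod 7 = 5 ✓, 341 mod 13 = 3 ✓.

x ≡ 341 (mod 819).


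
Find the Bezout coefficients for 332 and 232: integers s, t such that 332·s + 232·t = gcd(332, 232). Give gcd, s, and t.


Euclidean algorithm on (332, 232) — divide until remainder is 0:
  332 = 1 · 232 + 100
  232 = 2 · 100 + 32
  100 = 3 · 32 + 4
  32 = 8 · 4 + 0
gcd(332, 232) = 4.
Track Bezout coefficients alongside the remainders: start with r₀ = 332 = a·1 + b·0 (s = 1, t = 0) and r₁ = 232 = a·0 + b·1 (s = 0, t = 1); each new remainder r_{k+1} = r_{k-1} − q_k·r_k inherits s_{k+1} = s_{k-1} − q_k·s_k, t_{k+1} = t_{k-1} − q_k·t_k, so r_k = a·s_k + b·t_k at every step:
  q = 1: r = 100, s = 1 − 1·0 = 1, t = 0 − 1·1 = -1  (check: 332·1 + 232·(-1) = 100)
  q = 2: r = 32, s = 0 − 2·1 = -2, t = 1 − 2·(-1) = 3  (check: 332·(-2) + 232·3 = 32)
  q = 3: r = 4, s = 1 − 3·(-2) = 7, t = -1 − 3·3 = -10  (check: 332·7 + 232·(-10) = 4)
The row with r = 4 (the gcd) gives the Bezout coefficients s = 7, t = -10.
Result: 332 · (7) + 232 · (-10) = 4.

gcd(332, 232) = 4; s = 7, t = -10 (check: 332·7 + 232·(-10) = 4).


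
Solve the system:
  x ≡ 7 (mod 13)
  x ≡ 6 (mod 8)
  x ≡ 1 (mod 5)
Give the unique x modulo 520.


Moduli 13, 8, 5 are pairwise coprime; by CRT there is a unique solution modulo M = 13 · 8 · 5 = 520.
Solve pairwise, accumulating the modulus:
  Start with x ≡ 7 (mod 13).
  Combine with x ≡ 6 (mod 8): since gcd(13, 8) = 1, we get a unique residue mod 104.
    Write x = 7 + 13·t and substitute into x ≡ 6 (mod 8): 13·t ≡ 6 − 7 = -1 (mod 8).
    Reduce coefficients mod 8: 5·t ≡ 7 (mod 8).
    The inverse of 5 mod 8 is 5 (since 5·5 = 25 = 3·8 + 1), so t ≡ 5·7 = 35 ≡ 3 (mod 8).
    Then x = 7 + 13·3 = 46, valid modulo lcm(13, 8) = 104: x ≡ 46 (mod 104).
  Combine with x ≡ 1 (mod 5): since gcd(104, 5) = 1, we get a unique residue mod 520.
    Write x = 46 + 104·t and substitute into x ≡ 1 (mod 5): 104·t ≡ 1 − 46 = -45 (mod 5).
    Reduce coefficients mod 5: 4·t ≡ 0 (mod 5).
    The inverse of 4 mod 5 is 4 (since 4·4 = 16 = 3·5 + 1), so t ≡ 4·0 = 0 ≡ 0 (mod 5).
    Then x = 46 + 104·0 = 46, valid modulo lcm(104, 5) = 520: x ≡ 46 (mod 520).
Verify: 46 mod 13 = 7 ✓, 46 mod 8 = 6 ✓, 46 mod 5 = 1 ✓.

x ≡ 46 (mod 520).


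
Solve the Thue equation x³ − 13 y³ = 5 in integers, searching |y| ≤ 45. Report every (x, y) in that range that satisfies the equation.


The equation is x³ - 13y³ = 5. For fixed y, x³ = 13·y³ + 5, so a solution requires the RHS to be a perfect cube.
Strategy: iterate y from -45 to 45, compute RHS = 13·y³ + 5, and check whether it is a (positive or negative) perfect cube.
Check small values of y:
  y = 0: RHS = 5 is not a perfect cube.
  y = 1: RHS = 18 is not a perfect cube.
  y = -1: RHS = -8 = (-2)³ ⇒ x = -2 works.
  y = 2: RHS = 109 is not a perfect cube.
  y = -2: RHS = -99 is not a perfect cube.
  y = 3: RHS = 356 is not a perfect cube.
  y = -3: RHS = -346 is not a perfect cube.
Continuing the search up to |y| = 45 finds no further solutions beyond those listed.
Collected solutions: (-2, -1).

Solutions (with |y| ≤ 45): (-2, -1).


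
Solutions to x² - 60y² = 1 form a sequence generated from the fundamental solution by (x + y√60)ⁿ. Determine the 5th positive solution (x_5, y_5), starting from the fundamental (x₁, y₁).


Step 1: Find the fundamental solution (x₁, y₁) of x² - 60y² = 1.
  Expand √60 as a continued fraction. a₀ = ⌊√60⌋ = 7; iterate m_{k+1} = d_k·a_k − m_k, d_{k+1} = (60 − m_{k+1}²)/d_k, a_{k+1} = ⌊(a₀ + m_{k+1})/d_{k+1}⌋ (starting m₀ = 0, d₀ = 1), with convergents p_k = a_k·p_{k-1} + p_{k-2}, q_k = a_k·q_{k-1} + q_{k-2} (p₋₁ = 1, q₋₁ = 0):
  k = 0: a₀ = 7; p₀/q₀ = 7/1; p₀² − 60·q₀² = 49 − 60 = -11.
  k = 1: m = 7, d = 11, a = ⌊(7 + 7)/11⌋ = 1; p/q = (1·7 + 1)/(1·1 + 0) = 8/1; p² − 60·q² = 64 − 60 = 4.
  k = 2: m = 4, d = 4, a = ⌊(7 + 4)/4⌋ = 2; p/q = (2·8 + 7)/(2·1 + 1) = 23/3; p² − 60·q² = 529 − 540 = -11.
  k = 3: m = 4, d = 11, a = ⌊(7 + 4)/11⌋ = 1; p/q = (1·23 + 8)/(1·3 + 1) = 31/4; p² − 60·q² = 961 − 960 = 1.
  The first convergent with p² − 60·q² = 1 gives the fundamental solution (x₁, y₁) = (31, 4).
Step 2: Apply the recurrence (x_{n+1}, y_{n+1}) = (x₁x_n + 60y₁y_n, x₁y_n + y₁x_n) repeatedly.
  From (x_1, y_1) = (31, 4): x_2 = 31·31 + 60·4·4 = 1921; y_2 = 31·4 + 4·31 = 248.
  From (x_2, y_2) = (1921, 248): x_3 = 31·1921 + 60·4·248 = 119071; y_3 = 31·248 + 4·1921 = 15372.
  From (x_3, y_3) = (119071, 15372): x_4 = 31·119071 + 60·4·15372 = 7380481; y_4 = 31·15372 + 4·119071 = 952816.
  From (x_4, y_4) = (7380481, 952816): x_5 = 31·7380481 + 60·4·952816 = 457470751; y_5 = 31·952816 + 4·7380481 = 59059220.
Step 3: Verify x_5² - 60·y_5² = 209279488020504001 - 209279488020504000 = 1 (should be 1). ✓

(x_1, y_1) = (31, 4); (x_5, y_5) = (457470751, 59059220).
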